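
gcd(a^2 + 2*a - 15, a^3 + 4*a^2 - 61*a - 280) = a + 5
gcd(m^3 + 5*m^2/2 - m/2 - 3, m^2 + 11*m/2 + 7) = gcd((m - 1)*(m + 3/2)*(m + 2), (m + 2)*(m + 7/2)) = m + 2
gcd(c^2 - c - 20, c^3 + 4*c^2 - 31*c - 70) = c - 5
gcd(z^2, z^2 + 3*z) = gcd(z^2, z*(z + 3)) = z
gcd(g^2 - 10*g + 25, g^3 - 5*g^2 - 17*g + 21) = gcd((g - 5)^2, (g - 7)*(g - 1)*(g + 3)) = 1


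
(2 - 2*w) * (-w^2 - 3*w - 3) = 2*w^3 + 4*w^2 - 6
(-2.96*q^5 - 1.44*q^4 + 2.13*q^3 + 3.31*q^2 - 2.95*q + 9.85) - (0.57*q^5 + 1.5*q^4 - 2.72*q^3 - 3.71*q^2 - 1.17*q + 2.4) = -3.53*q^5 - 2.94*q^4 + 4.85*q^3 + 7.02*q^2 - 1.78*q + 7.45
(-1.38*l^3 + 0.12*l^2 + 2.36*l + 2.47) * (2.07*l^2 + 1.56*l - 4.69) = -2.8566*l^5 - 1.9044*l^4 + 11.5446*l^3 + 8.2317*l^2 - 7.2152*l - 11.5843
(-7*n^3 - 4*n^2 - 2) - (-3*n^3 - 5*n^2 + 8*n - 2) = -4*n^3 + n^2 - 8*n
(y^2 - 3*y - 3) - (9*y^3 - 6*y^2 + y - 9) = -9*y^3 + 7*y^2 - 4*y + 6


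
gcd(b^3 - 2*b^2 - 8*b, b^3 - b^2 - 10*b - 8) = b^2 - 2*b - 8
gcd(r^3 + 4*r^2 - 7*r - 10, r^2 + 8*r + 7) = r + 1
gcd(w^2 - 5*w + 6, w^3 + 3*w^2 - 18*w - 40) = 1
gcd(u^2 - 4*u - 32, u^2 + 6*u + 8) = u + 4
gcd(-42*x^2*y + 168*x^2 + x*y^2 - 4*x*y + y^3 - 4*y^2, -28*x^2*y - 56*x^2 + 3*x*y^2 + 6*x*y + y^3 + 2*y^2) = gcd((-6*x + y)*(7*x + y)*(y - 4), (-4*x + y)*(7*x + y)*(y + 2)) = 7*x + y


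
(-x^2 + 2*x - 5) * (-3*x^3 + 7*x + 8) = 3*x^5 - 6*x^4 + 8*x^3 + 6*x^2 - 19*x - 40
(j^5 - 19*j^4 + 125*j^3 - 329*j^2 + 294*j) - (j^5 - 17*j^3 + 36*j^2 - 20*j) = -19*j^4 + 142*j^3 - 365*j^2 + 314*j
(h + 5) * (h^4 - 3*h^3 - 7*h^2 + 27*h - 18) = h^5 + 2*h^4 - 22*h^3 - 8*h^2 + 117*h - 90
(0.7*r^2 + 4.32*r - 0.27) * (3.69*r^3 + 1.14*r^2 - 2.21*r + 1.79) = 2.583*r^5 + 16.7388*r^4 + 2.3815*r^3 - 8.602*r^2 + 8.3295*r - 0.4833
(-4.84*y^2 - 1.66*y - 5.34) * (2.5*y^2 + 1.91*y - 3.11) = -12.1*y^4 - 13.3944*y^3 - 1.4682*y^2 - 5.0368*y + 16.6074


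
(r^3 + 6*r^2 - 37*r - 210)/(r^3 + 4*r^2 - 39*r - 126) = (r + 5)/(r + 3)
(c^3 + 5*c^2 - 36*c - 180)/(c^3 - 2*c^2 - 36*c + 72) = (c + 5)/(c - 2)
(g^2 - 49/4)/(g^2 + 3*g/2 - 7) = (g - 7/2)/(g - 2)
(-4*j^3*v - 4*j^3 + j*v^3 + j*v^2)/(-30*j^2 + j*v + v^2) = j*(-4*j^2*v - 4*j^2 + v^3 + v^2)/(-30*j^2 + j*v + v^2)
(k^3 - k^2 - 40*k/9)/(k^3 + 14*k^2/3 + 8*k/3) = (9*k^2 - 9*k - 40)/(3*(3*k^2 + 14*k + 8))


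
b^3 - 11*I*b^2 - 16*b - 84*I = (b - 7*I)*(b - 6*I)*(b + 2*I)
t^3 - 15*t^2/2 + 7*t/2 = t*(t - 7)*(t - 1/2)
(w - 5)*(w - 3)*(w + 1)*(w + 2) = w^4 - 5*w^3 - 7*w^2 + 29*w + 30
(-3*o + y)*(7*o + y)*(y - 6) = -21*o^2*y + 126*o^2 + 4*o*y^2 - 24*o*y + y^3 - 6*y^2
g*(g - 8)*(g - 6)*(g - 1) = g^4 - 15*g^3 + 62*g^2 - 48*g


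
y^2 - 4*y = y*(y - 4)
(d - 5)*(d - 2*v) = d^2 - 2*d*v - 5*d + 10*v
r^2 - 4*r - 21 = (r - 7)*(r + 3)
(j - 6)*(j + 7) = j^2 + j - 42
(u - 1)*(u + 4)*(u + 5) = u^3 + 8*u^2 + 11*u - 20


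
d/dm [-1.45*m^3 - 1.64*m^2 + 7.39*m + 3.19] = -4.35*m^2 - 3.28*m + 7.39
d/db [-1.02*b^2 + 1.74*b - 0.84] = 1.74 - 2.04*b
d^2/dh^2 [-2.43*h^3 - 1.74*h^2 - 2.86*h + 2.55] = -14.58*h - 3.48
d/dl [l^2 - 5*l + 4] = 2*l - 5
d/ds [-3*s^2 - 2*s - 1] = -6*s - 2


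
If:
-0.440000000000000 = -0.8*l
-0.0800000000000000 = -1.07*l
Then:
No Solution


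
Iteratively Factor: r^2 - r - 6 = (r + 2)*(r - 3)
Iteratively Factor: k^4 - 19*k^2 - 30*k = (k - 5)*(k^3 + 5*k^2 + 6*k) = (k - 5)*(k + 3)*(k^2 + 2*k) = k*(k - 5)*(k + 3)*(k + 2)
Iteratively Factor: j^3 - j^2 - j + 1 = (j - 1)*(j^2 - 1) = (j - 1)*(j + 1)*(j - 1)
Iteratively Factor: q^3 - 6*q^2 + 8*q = (q - 2)*(q^2 - 4*q) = (q - 4)*(q - 2)*(q)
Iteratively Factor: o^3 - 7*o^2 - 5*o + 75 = (o - 5)*(o^2 - 2*o - 15) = (o - 5)*(o + 3)*(o - 5)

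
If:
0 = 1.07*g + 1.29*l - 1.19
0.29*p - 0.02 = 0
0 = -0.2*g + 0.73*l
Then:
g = 0.84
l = 0.23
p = 0.07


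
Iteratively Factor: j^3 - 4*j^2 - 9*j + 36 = (j - 3)*(j^2 - j - 12) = (j - 4)*(j - 3)*(j + 3)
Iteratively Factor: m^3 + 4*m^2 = (m + 4)*(m^2) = m*(m + 4)*(m)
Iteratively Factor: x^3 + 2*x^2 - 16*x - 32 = (x + 2)*(x^2 - 16) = (x + 2)*(x + 4)*(x - 4)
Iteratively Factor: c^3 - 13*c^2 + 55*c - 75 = (c - 5)*(c^2 - 8*c + 15) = (c - 5)*(c - 3)*(c - 5)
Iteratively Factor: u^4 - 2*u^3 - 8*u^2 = (u + 2)*(u^3 - 4*u^2) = u*(u + 2)*(u^2 - 4*u) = u^2*(u + 2)*(u - 4)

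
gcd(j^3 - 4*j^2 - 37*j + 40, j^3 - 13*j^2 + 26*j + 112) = j - 8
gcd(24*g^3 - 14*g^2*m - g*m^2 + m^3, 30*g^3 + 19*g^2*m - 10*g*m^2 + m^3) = 1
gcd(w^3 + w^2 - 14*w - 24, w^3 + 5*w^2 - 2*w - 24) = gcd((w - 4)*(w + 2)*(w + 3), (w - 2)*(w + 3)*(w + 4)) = w + 3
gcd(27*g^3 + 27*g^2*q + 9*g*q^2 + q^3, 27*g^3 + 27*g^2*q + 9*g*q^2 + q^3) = 27*g^3 + 27*g^2*q + 9*g*q^2 + q^3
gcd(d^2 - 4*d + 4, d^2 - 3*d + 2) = d - 2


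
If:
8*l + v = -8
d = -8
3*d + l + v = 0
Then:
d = -8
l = -32/7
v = 200/7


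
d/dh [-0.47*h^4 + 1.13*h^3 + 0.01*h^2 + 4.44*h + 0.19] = -1.88*h^3 + 3.39*h^2 + 0.02*h + 4.44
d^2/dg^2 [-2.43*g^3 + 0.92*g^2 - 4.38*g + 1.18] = 1.84 - 14.58*g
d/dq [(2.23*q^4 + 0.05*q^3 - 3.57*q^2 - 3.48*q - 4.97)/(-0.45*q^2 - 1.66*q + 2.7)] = (-2.007*q^5 - 11.1279*q^4 + 23.918*q^3 + 4.7652*q^2 - 23.751*q - 17.6462)/(0.2025*q^4 + 1.494*q^3 + 0.3256*q^2 - 8.964*q + 7.29)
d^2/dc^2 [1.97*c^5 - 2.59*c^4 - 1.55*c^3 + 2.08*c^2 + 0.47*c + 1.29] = 39.4*c^3 - 31.08*c^2 - 9.3*c + 4.16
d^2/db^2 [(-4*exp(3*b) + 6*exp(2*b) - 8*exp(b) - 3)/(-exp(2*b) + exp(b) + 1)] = (4*exp(6*b) - 12*exp(5*b) + 10*exp(4*b) + 34*exp(3*b) + 57*exp(2*b) - 17*exp(b) + 5)*exp(b)/(exp(6*b) - 3*exp(5*b) + 5*exp(3*b) - 3*exp(b) - 1)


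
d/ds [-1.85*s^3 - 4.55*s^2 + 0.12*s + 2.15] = -5.55*s^2 - 9.1*s + 0.12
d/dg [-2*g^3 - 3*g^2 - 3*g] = -6*g^2 - 6*g - 3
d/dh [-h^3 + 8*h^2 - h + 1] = -3*h^2 + 16*h - 1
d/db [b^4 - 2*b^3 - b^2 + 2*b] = 4*b^3 - 6*b^2 - 2*b + 2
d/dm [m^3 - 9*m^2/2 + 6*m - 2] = 3*m^2 - 9*m + 6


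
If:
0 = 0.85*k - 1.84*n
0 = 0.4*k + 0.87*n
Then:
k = 0.00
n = 0.00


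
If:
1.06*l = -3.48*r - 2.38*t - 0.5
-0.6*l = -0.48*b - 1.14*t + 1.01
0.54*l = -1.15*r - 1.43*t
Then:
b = 3.19285191356155 - 6.61500302938503*t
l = 0.870948197515904 - 3.39200242350803*t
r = 0.349288094516813*t - 0.40896697970312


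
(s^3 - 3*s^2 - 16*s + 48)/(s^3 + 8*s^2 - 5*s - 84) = (s - 4)/(s + 7)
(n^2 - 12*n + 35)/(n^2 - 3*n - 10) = (n - 7)/(n + 2)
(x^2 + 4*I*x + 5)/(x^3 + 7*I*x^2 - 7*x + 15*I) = 1/(x + 3*I)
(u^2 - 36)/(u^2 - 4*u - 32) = (36 - u^2)/(-u^2 + 4*u + 32)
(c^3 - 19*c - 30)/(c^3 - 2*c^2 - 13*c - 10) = (c + 3)/(c + 1)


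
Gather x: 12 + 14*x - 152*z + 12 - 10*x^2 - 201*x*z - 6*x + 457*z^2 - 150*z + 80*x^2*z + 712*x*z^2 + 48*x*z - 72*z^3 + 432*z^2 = x^2*(80*z - 10) + x*(712*z^2 - 153*z + 8) - 72*z^3 + 889*z^2 - 302*z + 24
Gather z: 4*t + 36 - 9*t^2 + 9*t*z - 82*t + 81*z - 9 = -9*t^2 - 78*t + z*(9*t + 81) + 27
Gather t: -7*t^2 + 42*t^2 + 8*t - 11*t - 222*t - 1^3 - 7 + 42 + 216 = 35*t^2 - 225*t + 250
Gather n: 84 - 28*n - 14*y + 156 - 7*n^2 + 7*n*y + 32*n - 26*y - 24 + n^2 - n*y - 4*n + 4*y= -6*n^2 + 6*n*y - 36*y + 216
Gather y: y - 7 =y - 7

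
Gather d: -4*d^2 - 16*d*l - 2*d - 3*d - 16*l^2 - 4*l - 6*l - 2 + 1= -4*d^2 + d*(-16*l - 5) - 16*l^2 - 10*l - 1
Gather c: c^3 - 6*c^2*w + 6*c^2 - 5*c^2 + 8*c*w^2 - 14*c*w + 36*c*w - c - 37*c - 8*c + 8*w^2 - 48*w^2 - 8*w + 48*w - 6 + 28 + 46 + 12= c^3 + c^2*(1 - 6*w) + c*(8*w^2 + 22*w - 46) - 40*w^2 + 40*w + 80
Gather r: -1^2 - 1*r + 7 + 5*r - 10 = 4*r - 4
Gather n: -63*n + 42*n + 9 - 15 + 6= -21*n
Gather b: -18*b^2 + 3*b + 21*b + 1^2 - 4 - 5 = -18*b^2 + 24*b - 8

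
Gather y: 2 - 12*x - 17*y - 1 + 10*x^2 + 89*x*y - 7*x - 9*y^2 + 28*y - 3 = 10*x^2 - 19*x - 9*y^2 + y*(89*x + 11) - 2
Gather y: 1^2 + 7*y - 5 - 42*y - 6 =-35*y - 10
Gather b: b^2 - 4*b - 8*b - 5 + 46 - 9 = b^2 - 12*b + 32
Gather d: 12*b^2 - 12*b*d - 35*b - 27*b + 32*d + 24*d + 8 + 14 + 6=12*b^2 - 62*b + d*(56 - 12*b) + 28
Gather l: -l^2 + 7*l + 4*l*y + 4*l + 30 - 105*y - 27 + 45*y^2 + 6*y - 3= -l^2 + l*(4*y + 11) + 45*y^2 - 99*y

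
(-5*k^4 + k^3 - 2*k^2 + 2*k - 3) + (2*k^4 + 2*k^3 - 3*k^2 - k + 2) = -3*k^4 + 3*k^3 - 5*k^2 + k - 1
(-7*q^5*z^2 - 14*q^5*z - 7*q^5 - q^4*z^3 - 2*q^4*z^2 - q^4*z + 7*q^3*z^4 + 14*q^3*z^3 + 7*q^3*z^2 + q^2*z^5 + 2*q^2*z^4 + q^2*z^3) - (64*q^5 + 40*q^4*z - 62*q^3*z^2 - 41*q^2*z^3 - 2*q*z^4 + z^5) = -7*q^5*z^2 - 14*q^5*z - 71*q^5 - q^4*z^3 - 2*q^4*z^2 - 41*q^4*z + 7*q^3*z^4 + 14*q^3*z^3 + 69*q^3*z^2 + q^2*z^5 + 2*q^2*z^4 + 42*q^2*z^3 + 2*q*z^4 - z^5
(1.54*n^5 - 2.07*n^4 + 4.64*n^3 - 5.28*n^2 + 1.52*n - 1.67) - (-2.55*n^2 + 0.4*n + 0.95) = 1.54*n^5 - 2.07*n^4 + 4.64*n^3 - 2.73*n^2 + 1.12*n - 2.62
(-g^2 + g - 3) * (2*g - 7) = -2*g^3 + 9*g^2 - 13*g + 21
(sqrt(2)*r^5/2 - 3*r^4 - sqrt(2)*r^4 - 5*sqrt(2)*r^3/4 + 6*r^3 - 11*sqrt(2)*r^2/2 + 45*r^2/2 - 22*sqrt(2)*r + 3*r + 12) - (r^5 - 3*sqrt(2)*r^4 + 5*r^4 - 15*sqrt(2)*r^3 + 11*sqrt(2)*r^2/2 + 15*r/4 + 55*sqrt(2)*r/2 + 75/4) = -r^5 + sqrt(2)*r^5/2 - 8*r^4 + 2*sqrt(2)*r^4 + 6*r^3 + 55*sqrt(2)*r^3/4 - 11*sqrt(2)*r^2 + 45*r^2/2 - 99*sqrt(2)*r/2 - 3*r/4 - 27/4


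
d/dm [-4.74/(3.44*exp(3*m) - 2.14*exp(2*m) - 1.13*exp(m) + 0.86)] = (48.9168*exp(2*m) - 20.2872*exp(m) - 5.3562)*exp(m)/(3.44*exp(3*m) - 2.14*exp(2*m) - 1.13*exp(m) + 0.86)^2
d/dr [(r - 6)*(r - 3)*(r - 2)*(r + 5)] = 4*r^3 - 18*r^2 - 38*r + 144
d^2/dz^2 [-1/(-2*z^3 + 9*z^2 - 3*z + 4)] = 6*((3 - 2*z)*(2*z^3 - 9*z^2 + 3*z - 4) + 3*(2*z^2 - 6*z + 1)^2)/(2*z^3 - 9*z^2 + 3*z - 4)^3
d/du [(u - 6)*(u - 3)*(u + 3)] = 3*u^2 - 12*u - 9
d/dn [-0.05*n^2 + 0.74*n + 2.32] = 0.74 - 0.1*n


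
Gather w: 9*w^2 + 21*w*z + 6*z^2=9*w^2 + 21*w*z + 6*z^2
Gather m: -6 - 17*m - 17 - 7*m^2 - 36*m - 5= -7*m^2 - 53*m - 28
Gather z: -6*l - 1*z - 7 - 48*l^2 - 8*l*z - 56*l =-48*l^2 - 62*l + z*(-8*l - 1) - 7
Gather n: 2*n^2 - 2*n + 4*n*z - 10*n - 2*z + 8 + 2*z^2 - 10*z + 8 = 2*n^2 + n*(4*z - 12) + 2*z^2 - 12*z + 16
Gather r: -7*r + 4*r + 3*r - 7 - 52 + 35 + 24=0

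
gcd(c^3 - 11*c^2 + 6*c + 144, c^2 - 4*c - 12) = c - 6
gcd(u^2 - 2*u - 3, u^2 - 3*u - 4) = u + 1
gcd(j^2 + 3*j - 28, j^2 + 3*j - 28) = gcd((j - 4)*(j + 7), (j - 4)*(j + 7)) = j^2 + 3*j - 28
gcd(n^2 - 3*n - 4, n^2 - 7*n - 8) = n + 1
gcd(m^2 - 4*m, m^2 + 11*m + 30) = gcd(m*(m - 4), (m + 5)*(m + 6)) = 1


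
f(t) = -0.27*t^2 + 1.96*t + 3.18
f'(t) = 1.96 - 0.54*t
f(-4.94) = -13.09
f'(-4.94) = 4.63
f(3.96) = 6.71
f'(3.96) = -0.18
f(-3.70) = -7.77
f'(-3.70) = 3.96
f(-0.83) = 1.37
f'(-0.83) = 2.41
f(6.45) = 4.59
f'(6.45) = -1.52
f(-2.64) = -3.88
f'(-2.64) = 3.39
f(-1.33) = 0.10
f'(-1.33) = 2.68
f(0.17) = 3.51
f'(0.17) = 1.87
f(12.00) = -12.18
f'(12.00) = -4.52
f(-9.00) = -36.33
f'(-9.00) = 6.82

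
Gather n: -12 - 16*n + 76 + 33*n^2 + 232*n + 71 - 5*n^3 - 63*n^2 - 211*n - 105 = -5*n^3 - 30*n^2 + 5*n + 30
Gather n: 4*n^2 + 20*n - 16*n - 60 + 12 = 4*n^2 + 4*n - 48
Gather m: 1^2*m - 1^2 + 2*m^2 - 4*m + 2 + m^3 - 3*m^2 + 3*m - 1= m^3 - m^2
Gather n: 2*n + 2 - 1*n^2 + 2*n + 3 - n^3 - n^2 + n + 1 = -n^3 - 2*n^2 + 5*n + 6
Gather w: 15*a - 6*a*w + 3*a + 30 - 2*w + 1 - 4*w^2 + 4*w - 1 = 18*a - 4*w^2 + w*(2 - 6*a) + 30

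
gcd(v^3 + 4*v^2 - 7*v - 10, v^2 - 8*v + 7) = 1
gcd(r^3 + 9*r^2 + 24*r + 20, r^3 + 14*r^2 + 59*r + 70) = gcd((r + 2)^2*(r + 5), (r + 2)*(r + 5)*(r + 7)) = r^2 + 7*r + 10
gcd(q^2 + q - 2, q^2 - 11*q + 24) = 1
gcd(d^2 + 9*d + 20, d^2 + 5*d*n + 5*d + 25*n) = d + 5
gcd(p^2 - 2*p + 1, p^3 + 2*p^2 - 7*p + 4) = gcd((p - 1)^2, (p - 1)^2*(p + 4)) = p^2 - 2*p + 1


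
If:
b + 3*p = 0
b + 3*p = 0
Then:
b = -3*p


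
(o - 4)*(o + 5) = o^2 + o - 20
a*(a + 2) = a^2 + 2*a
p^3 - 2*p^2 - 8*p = p*(p - 4)*(p + 2)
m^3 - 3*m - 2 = (m - 2)*(m + 1)^2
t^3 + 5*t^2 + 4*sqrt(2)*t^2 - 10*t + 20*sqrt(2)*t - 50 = (t + 5)*(t - sqrt(2))*(t + 5*sqrt(2))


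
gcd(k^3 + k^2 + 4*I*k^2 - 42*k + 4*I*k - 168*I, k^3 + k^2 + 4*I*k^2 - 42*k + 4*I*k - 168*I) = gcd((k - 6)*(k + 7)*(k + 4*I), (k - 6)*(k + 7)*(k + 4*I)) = k^3 + k^2*(1 + 4*I) + k*(-42 + 4*I) - 168*I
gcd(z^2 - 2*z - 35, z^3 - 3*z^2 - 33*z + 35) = z^2 - 2*z - 35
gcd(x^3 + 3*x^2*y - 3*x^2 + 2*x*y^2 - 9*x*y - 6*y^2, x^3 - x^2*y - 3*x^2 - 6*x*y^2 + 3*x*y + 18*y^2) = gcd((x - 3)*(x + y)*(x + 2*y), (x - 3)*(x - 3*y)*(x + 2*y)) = x^2 + 2*x*y - 3*x - 6*y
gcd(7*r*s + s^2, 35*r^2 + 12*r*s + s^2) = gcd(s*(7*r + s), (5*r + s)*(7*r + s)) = 7*r + s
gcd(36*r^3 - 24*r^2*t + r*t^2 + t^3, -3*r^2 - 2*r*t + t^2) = 3*r - t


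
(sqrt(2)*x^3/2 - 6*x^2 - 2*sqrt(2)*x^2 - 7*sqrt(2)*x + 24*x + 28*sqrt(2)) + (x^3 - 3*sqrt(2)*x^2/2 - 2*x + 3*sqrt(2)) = sqrt(2)*x^3/2 + x^3 - 6*x^2 - 7*sqrt(2)*x^2/2 - 7*sqrt(2)*x + 22*x + 31*sqrt(2)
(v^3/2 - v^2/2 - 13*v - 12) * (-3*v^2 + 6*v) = -3*v^5/2 + 9*v^4/2 + 36*v^3 - 42*v^2 - 72*v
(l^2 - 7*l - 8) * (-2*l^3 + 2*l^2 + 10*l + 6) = -2*l^5 + 16*l^4 + 12*l^3 - 80*l^2 - 122*l - 48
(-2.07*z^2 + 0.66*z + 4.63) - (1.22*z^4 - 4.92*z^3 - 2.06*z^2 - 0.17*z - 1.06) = -1.22*z^4 + 4.92*z^3 - 0.00999999999999979*z^2 + 0.83*z + 5.69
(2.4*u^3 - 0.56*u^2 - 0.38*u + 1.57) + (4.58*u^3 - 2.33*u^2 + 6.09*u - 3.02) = 6.98*u^3 - 2.89*u^2 + 5.71*u - 1.45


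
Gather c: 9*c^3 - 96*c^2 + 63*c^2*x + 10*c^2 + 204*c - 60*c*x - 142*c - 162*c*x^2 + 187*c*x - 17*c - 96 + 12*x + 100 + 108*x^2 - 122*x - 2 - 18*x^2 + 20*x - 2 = 9*c^3 + c^2*(63*x - 86) + c*(-162*x^2 + 127*x + 45) + 90*x^2 - 90*x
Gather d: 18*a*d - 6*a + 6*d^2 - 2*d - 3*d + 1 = -6*a + 6*d^2 + d*(18*a - 5) + 1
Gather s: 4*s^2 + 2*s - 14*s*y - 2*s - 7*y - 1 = 4*s^2 - 14*s*y - 7*y - 1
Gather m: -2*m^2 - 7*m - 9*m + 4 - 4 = -2*m^2 - 16*m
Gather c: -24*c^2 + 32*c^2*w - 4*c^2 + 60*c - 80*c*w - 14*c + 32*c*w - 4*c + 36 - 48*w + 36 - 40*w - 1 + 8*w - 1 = c^2*(32*w - 28) + c*(42 - 48*w) - 80*w + 70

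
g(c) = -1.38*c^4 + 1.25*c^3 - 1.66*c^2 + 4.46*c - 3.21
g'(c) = -5.52*c^3 + 3.75*c^2 - 3.32*c + 4.46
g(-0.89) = -10.24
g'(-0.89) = 14.28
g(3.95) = -270.40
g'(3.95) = -290.34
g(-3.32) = -249.72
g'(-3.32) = 258.82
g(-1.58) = -27.93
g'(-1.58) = 40.84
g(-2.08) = -56.75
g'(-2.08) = 77.26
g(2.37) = -28.86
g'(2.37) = -55.83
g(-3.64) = -343.99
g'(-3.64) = 332.45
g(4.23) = -361.25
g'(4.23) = -360.28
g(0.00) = -3.21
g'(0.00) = 4.46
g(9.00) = -8240.46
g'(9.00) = -3745.75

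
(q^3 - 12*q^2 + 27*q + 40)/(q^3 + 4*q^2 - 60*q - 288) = (q^2 - 4*q - 5)/(q^2 + 12*q + 36)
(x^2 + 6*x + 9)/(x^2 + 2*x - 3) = (x + 3)/(x - 1)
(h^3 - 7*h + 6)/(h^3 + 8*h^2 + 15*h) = (h^2 - 3*h + 2)/(h*(h + 5))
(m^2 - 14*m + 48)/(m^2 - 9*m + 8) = (m - 6)/(m - 1)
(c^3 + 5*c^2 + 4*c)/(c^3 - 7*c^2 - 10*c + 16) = c*(c^2 + 5*c + 4)/(c^3 - 7*c^2 - 10*c + 16)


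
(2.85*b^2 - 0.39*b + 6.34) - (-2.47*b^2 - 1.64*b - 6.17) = 5.32*b^2 + 1.25*b + 12.51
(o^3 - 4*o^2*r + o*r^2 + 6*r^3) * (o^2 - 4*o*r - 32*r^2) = o^5 - 8*o^4*r - 15*o^3*r^2 + 130*o^2*r^3 - 56*o*r^4 - 192*r^5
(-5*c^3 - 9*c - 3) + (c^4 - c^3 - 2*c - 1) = c^4 - 6*c^3 - 11*c - 4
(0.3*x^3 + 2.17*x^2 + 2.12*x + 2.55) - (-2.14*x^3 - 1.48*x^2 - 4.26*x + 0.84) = 2.44*x^3 + 3.65*x^2 + 6.38*x + 1.71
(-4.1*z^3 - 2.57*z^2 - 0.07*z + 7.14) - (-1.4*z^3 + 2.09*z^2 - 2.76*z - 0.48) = -2.7*z^3 - 4.66*z^2 + 2.69*z + 7.62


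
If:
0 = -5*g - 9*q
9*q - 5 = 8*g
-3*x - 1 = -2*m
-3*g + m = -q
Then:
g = -5/13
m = -160/117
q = 25/117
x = -437/351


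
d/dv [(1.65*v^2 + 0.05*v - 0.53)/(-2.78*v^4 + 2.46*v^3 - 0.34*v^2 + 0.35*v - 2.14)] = (9.174*v^5 - 3.642*v^4 - 6.1396*v^3 + 4.5059*v^2 - 7.4224*v + 0.0785)/(7.7284*v^8 - 13.6776*v^7 + 7.942*v^6 - 3.6188*v^5 + 13.736*v^4 - 10.7668*v^3 + 1.5777*v^2 - 1.498*v + 4.5796)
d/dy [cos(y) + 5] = -sin(y)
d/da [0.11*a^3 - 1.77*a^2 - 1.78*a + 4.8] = 0.33*a^2 - 3.54*a - 1.78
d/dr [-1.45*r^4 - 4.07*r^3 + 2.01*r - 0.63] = -5.8*r^3 - 12.21*r^2 + 2.01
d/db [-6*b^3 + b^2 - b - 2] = -18*b^2 + 2*b - 1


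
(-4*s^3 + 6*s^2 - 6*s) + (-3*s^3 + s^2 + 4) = -7*s^3 + 7*s^2 - 6*s + 4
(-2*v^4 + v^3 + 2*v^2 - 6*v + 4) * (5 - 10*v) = 20*v^5 - 20*v^4 - 15*v^3 + 70*v^2 - 70*v + 20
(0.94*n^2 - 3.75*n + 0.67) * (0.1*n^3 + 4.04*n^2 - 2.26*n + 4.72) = 0.094*n^5 + 3.4226*n^4 - 17.2074*n^3 + 15.6186*n^2 - 19.2142*n + 3.1624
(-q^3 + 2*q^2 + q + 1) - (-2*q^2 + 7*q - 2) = -q^3 + 4*q^2 - 6*q + 3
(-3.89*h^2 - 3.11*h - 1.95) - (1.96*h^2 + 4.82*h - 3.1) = -5.85*h^2 - 7.93*h + 1.15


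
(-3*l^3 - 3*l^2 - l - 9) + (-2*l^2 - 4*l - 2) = -3*l^3 - 5*l^2 - 5*l - 11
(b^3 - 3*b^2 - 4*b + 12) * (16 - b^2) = -b^5 + 3*b^4 + 20*b^3 - 60*b^2 - 64*b + 192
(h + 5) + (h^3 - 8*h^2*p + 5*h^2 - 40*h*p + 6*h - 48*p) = h^3 - 8*h^2*p + 5*h^2 - 40*h*p + 7*h - 48*p + 5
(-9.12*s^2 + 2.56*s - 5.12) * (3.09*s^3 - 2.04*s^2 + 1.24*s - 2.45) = -28.1808*s^5 + 26.5152*s^4 - 32.352*s^3 + 35.9632*s^2 - 12.6208*s + 12.544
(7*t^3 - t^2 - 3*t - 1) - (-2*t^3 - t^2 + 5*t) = 9*t^3 - 8*t - 1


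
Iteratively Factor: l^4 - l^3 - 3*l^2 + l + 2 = (l + 1)*(l^3 - 2*l^2 - l + 2) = (l - 1)*(l + 1)*(l^2 - l - 2) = (l - 2)*(l - 1)*(l + 1)*(l + 1)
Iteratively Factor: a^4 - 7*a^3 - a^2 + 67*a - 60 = (a - 5)*(a^3 - 2*a^2 - 11*a + 12) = (a - 5)*(a - 1)*(a^2 - a - 12) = (a - 5)*(a - 4)*(a - 1)*(a + 3)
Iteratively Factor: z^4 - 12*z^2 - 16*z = (z)*(z^3 - 12*z - 16) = z*(z + 2)*(z^2 - 2*z - 8) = z*(z - 4)*(z + 2)*(z + 2)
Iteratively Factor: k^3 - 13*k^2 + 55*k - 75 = (k - 5)*(k^2 - 8*k + 15) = (k - 5)^2*(k - 3)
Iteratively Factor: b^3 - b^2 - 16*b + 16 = (b - 1)*(b^2 - 16) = (b - 1)*(b + 4)*(b - 4)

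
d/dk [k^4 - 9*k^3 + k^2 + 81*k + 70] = 4*k^3 - 27*k^2 + 2*k + 81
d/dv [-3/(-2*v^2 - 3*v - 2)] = 3*(-4*v - 3)/(2*v^2 + 3*v + 2)^2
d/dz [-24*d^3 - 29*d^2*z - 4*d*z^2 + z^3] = -29*d^2 - 8*d*z + 3*z^2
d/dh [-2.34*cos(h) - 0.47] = 2.34*sin(h)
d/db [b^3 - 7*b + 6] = 3*b^2 - 7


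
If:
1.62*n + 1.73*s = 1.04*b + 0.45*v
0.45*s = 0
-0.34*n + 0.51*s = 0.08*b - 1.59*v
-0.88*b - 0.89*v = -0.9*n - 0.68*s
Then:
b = 0.00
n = 0.00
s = 0.00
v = 0.00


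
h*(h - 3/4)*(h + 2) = h^3 + 5*h^2/4 - 3*h/2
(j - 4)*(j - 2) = j^2 - 6*j + 8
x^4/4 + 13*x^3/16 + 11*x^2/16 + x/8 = x*(x/4 + 1/4)*(x + 1/4)*(x + 2)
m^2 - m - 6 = (m - 3)*(m + 2)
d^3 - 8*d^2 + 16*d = d*(d - 4)^2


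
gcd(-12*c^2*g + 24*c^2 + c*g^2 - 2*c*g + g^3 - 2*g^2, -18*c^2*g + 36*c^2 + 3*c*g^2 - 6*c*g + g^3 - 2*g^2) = 3*c*g - 6*c - g^2 + 2*g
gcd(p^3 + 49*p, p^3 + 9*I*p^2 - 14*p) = p^2 + 7*I*p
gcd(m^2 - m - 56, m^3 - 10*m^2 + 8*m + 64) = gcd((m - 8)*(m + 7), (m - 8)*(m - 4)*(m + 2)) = m - 8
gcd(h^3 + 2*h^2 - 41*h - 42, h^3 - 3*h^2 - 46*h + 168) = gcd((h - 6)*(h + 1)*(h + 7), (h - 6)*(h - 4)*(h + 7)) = h^2 + h - 42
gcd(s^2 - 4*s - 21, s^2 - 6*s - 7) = s - 7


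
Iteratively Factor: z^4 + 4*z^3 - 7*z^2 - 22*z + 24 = (z - 2)*(z^3 + 6*z^2 + 5*z - 12) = (z - 2)*(z + 3)*(z^2 + 3*z - 4) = (z - 2)*(z + 3)*(z + 4)*(z - 1)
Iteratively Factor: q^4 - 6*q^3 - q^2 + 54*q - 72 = (q - 4)*(q^3 - 2*q^2 - 9*q + 18) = (q - 4)*(q - 2)*(q^2 - 9) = (q - 4)*(q - 3)*(q - 2)*(q + 3)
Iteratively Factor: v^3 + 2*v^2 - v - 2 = (v + 1)*(v^2 + v - 2) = (v + 1)*(v + 2)*(v - 1)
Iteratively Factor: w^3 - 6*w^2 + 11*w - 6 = (w - 3)*(w^2 - 3*w + 2) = (w - 3)*(w - 1)*(w - 2)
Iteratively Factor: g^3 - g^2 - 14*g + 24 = (g - 2)*(g^2 + g - 12) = (g - 3)*(g - 2)*(g + 4)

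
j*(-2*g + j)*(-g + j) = 2*g^2*j - 3*g*j^2 + j^3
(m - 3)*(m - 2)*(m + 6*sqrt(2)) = m^3 - 5*m^2 + 6*sqrt(2)*m^2 - 30*sqrt(2)*m + 6*m + 36*sqrt(2)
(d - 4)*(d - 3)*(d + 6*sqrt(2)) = d^3 - 7*d^2 + 6*sqrt(2)*d^2 - 42*sqrt(2)*d + 12*d + 72*sqrt(2)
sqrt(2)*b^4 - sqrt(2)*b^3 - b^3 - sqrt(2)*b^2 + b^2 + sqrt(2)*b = b*(b - 1)*(b - sqrt(2))*(sqrt(2)*b + 1)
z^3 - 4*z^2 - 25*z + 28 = (z - 7)*(z - 1)*(z + 4)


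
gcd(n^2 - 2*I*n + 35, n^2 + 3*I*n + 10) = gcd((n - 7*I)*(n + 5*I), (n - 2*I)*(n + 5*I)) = n + 5*I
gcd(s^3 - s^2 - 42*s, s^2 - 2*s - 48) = s + 6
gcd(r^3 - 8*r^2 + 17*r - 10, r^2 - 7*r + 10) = r^2 - 7*r + 10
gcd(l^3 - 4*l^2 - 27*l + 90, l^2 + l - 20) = l + 5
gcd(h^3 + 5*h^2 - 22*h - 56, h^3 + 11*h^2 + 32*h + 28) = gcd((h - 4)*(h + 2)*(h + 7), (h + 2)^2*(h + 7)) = h^2 + 9*h + 14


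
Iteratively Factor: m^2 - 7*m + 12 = (m - 3)*(m - 4)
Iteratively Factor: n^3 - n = (n + 1)*(n^2 - n) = n*(n + 1)*(n - 1)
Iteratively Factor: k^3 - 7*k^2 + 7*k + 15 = (k - 5)*(k^2 - 2*k - 3) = (k - 5)*(k + 1)*(k - 3)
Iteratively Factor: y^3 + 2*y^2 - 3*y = (y + 3)*(y^2 - y) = y*(y + 3)*(y - 1)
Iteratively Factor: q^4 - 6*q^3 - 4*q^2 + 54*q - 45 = (q - 1)*(q^3 - 5*q^2 - 9*q + 45) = (q - 5)*(q - 1)*(q^2 - 9) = (q - 5)*(q - 1)*(q + 3)*(q - 3)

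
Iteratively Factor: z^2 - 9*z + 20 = (z - 5)*(z - 4)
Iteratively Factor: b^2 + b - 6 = (b + 3)*(b - 2)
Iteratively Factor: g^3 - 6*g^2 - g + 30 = (g - 5)*(g^2 - g - 6) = (g - 5)*(g - 3)*(g + 2)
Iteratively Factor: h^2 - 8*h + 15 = (h - 5)*(h - 3)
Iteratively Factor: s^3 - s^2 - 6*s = (s + 2)*(s^2 - 3*s) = s*(s + 2)*(s - 3)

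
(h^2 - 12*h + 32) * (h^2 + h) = h^4 - 11*h^3 + 20*h^2 + 32*h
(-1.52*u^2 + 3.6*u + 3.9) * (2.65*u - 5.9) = -4.028*u^3 + 18.508*u^2 - 10.905*u - 23.01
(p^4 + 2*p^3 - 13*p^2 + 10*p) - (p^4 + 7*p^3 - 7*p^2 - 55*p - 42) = -5*p^3 - 6*p^2 + 65*p + 42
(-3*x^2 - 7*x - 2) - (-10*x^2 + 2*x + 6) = 7*x^2 - 9*x - 8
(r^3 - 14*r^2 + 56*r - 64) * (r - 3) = r^4 - 17*r^3 + 98*r^2 - 232*r + 192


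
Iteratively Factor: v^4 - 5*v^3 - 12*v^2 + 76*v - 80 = (v + 4)*(v^3 - 9*v^2 + 24*v - 20) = (v - 5)*(v + 4)*(v^2 - 4*v + 4) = (v - 5)*(v - 2)*(v + 4)*(v - 2)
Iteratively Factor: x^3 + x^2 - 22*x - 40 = (x + 4)*(x^2 - 3*x - 10) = (x - 5)*(x + 4)*(x + 2)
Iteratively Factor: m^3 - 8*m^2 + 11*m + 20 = (m + 1)*(m^2 - 9*m + 20) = (m - 5)*(m + 1)*(m - 4)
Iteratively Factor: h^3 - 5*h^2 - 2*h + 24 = (h - 4)*(h^2 - h - 6) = (h - 4)*(h + 2)*(h - 3)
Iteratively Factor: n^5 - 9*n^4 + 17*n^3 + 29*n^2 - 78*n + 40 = (n - 4)*(n^4 - 5*n^3 - 3*n^2 + 17*n - 10) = (n - 5)*(n - 4)*(n^3 - 3*n + 2) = (n - 5)*(n - 4)*(n - 1)*(n^2 + n - 2) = (n - 5)*(n - 4)*(n - 1)*(n + 2)*(n - 1)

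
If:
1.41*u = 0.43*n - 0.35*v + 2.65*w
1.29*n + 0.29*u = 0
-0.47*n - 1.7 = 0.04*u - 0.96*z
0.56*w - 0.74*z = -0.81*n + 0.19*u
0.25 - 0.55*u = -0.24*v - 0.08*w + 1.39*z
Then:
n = -1.26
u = 5.58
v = 17.95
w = 5.55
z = 1.39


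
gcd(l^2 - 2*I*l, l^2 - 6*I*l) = l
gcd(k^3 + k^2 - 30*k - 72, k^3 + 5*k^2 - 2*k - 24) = k^2 + 7*k + 12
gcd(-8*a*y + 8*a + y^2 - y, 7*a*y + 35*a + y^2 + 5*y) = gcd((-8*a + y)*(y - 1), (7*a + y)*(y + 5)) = 1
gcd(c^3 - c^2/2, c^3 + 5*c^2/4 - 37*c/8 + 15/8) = c - 1/2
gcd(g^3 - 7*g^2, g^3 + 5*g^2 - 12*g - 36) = 1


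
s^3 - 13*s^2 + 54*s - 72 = (s - 6)*(s - 4)*(s - 3)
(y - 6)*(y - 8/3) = y^2 - 26*y/3 + 16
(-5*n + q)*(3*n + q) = -15*n^2 - 2*n*q + q^2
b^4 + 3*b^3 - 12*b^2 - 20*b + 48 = (b - 2)^2*(b + 3)*(b + 4)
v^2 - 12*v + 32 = (v - 8)*(v - 4)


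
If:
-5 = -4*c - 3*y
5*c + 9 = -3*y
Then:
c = -14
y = 61/3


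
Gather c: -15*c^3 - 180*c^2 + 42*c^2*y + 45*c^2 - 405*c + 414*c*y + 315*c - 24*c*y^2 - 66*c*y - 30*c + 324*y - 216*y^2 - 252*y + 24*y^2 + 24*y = -15*c^3 + c^2*(42*y - 135) + c*(-24*y^2 + 348*y - 120) - 192*y^2 + 96*y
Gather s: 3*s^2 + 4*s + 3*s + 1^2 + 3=3*s^2 + 7*s + 4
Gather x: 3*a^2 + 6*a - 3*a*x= 3*a^2 - 3*a*x + 6*a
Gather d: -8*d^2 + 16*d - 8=-8*d^2 + 16*d - 8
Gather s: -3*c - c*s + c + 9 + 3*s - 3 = -2*c + s*(3 - c) + 6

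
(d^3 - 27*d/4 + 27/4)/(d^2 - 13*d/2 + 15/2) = (2*d^2 + 3*d - 9)/(2*(d - 5))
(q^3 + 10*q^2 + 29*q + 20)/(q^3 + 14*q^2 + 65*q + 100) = (q + 1)/(q + 5)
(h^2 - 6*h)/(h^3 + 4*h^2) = (h - 6)/(h*(h + 4))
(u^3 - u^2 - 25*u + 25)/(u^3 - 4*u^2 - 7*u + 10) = (u + 5)/(u + 2)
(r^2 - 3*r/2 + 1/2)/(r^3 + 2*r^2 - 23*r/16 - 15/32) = 16*(2*r^2 - 3*r + 1)/(32*r^3 + 64*r^2 - 46*r - 15)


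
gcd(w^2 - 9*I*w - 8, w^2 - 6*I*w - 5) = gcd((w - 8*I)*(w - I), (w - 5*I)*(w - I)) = w - I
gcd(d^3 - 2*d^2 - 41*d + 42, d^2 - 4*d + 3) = d - 1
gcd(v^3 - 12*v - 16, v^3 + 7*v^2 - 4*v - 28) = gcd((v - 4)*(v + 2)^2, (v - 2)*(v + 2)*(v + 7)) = v + 2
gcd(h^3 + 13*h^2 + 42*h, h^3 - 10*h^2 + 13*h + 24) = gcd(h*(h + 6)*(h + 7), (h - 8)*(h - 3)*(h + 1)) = 1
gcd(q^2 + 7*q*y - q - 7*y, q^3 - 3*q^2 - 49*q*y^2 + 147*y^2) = q + 7*y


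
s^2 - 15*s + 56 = (s - 8)*(s - 7)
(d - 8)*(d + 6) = d^2 - 2*d - 48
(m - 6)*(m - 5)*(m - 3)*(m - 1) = m^4 - 15*m^3 + 77*m^2 - 153*m + 90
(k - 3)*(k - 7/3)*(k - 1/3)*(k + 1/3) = k^4 - 16*k^3/3 + 62*k^2/9 + 16*k/27 - 7/9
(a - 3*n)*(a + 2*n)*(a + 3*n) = a^3 + 2*a^2*n - 9*a*n^2 - 18*n^3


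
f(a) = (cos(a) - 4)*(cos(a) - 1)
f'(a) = -(cos(a) - 4)*sin(a) - (cos(a) - 1)*sin(a) = (5 - 2*cos(a))*sin(a)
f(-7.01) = 0.82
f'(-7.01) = -2.33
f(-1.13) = 2.05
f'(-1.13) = -3.75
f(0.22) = 0.07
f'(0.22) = 0.67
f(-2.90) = 9.80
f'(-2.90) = -1.66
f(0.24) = 0.09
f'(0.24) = 0.73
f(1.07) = 1.83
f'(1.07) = 3.54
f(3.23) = 9.97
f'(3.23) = -0.62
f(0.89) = 1.25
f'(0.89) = 2.91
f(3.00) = 9.93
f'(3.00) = 0.99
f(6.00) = 0.12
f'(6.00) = -0.86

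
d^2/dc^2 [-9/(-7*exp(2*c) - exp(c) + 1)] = 9*(2*(14*exp(c) + 1)^2*exp(c) - (28*exp(c) + 1)*(7*exp(2*c) + exp(c) - 1))*exp(c)/(7*exp(2*c) + exp(c) - 1)^3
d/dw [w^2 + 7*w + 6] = 2*w + 7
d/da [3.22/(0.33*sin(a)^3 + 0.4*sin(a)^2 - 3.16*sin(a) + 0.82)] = (-3.1878*sin(a)^2 - 2.576*sin(a) + 10.1752)*cos(a)/(0.33*sin(a)^3 + 0.4*sin(a)^2 - 3.16*sin(a) + 0.82)^2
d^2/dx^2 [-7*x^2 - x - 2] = -14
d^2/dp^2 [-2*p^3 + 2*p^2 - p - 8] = 4 - 12*p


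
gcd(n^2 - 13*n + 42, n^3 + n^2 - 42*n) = n - 6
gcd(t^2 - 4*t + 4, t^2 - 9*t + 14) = t - 2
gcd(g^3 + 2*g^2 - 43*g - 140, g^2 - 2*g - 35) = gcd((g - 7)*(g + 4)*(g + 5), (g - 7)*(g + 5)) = g^2 - 2*g - 35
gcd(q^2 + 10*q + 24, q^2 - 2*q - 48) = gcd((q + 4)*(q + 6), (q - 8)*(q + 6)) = q + 6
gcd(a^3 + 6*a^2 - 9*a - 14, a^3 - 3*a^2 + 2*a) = a - 2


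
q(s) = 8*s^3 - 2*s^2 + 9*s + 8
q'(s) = 24*s^2 - 4*s + 9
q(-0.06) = 7.45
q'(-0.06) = 9.33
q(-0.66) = -1.11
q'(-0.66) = 22.09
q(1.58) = 48.78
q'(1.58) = 62.59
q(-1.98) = -79.76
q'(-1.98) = 111.01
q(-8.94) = -5948.44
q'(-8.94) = 1962.93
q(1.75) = 60.50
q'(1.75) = 75.50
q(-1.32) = -25.76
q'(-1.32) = 56.10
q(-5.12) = -1164.25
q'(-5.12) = 658.63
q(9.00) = 5759.00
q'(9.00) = 1917.00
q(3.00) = 233.00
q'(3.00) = 213.00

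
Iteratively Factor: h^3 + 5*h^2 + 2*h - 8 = (h + 2)*(h^2 + 3*h - 4) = (h - 1)*(h + 2)*(h + 4)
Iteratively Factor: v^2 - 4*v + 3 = (v - 3)*(v - 1)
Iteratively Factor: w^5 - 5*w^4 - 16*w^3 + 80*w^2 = (w)*(w^4 - 5*w^3 - 16*w^2 + 80*w) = w^2*(w^3 - 5*w^2 - 16*w + 80) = w^2*(w + 4)*(w^2 - 9*w + 20) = w^2*(w - 4)*(w + 4)*(w - 5)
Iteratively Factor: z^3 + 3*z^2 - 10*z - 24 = (z + 4)*(z^2 - z - 6) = (z - 3)*(z + 4)*(z + 2)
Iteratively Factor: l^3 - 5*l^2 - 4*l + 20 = (l - 5)*(l^2 - 4) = (l - 5)*(l + 2)*(l - 2)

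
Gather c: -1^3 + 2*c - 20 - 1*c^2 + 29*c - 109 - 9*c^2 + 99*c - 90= -10*c^2 + 130*c - 220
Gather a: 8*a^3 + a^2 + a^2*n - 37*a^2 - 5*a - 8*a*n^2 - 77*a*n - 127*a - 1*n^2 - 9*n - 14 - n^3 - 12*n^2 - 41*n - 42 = 8*a^3 + a^2*(n - 36) + a*(-8*n^2 - 77*n - 132) - n^3 - 13*n^2 - 50*n - 56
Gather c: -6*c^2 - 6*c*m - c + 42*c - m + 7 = -6*c^2 + c*(41 - 6*m) - m + 7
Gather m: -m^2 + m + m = -m^2 + 2*m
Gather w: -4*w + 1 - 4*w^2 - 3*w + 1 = -4*w^2 - 7*w + 2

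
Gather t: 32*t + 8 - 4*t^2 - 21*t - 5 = -4*t^2 + 11*t + 3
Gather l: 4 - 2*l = 4 - 2*l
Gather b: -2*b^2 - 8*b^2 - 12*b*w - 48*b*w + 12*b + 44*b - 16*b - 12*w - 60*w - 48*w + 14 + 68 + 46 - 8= -10*b^2 + b*(40 - 60*w) - 120*w + 120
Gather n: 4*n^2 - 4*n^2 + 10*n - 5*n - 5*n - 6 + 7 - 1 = 0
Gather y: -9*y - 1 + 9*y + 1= 0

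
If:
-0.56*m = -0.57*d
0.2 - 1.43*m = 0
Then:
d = 0.14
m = 0.14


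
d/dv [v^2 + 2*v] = 2*v + 2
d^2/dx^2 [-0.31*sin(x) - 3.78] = 0.31*sin(x)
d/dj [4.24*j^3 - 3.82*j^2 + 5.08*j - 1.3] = 12.72*j^2 - 7.64*j + 5.08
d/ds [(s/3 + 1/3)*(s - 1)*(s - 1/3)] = s^2 - 2*s/9 - 1/3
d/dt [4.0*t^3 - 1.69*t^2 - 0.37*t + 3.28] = 12.0*t^2 - 3.38*t - 0.37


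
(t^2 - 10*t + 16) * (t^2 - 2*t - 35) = t^4 - 12*t^3 + t^2 + 318*t - 560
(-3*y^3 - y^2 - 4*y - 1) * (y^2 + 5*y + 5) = -3*y^5 - 16*y^4 - 24*y^3 - 26*y^2 - 25*y - 5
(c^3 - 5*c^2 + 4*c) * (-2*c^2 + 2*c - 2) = -2*c^5 + 12*c^4 - 20*c^3 + 18*c^2 - 8*c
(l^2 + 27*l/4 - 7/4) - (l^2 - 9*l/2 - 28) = 45*l/4 + 105/4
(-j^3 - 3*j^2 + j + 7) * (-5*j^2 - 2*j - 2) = 5*j^5 + 17*j^4 + 3*j^3 - 31*j^2 - 16*j - 14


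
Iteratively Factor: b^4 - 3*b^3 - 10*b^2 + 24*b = (b)*(b^3 - 3*b^2 - 10*b + 24) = b*(b - 4)*(b^2 + b - 6) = b*(b - 4)*(b + 3)*(b - 2)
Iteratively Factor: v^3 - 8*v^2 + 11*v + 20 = (v + 1)*(v^2 - 9*v + 20) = (v - 5)*(v + 1)*(v - 4)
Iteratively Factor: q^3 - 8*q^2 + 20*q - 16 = (q - 4)*(q^2 - 4*q + 4) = (q - 4)*(q - 2)*(q - 2)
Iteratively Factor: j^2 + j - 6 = (j - 2)*(j + 3)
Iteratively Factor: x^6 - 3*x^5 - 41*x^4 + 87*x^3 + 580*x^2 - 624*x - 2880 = (x + 4)*(x^5 - 7*x^4 - 13*x^3 + 139*x^2 + 24*x - 720) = (x - 4)*(x + 4)*(x^4 - 3*x^3 - 25*x^2 + 39*x + 180) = (x - 4)^2*(x + 4)*(x^3 + x^2 - 21*x - 45) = (x - 5)*(x - 4)^2*(x + 4)*(x^2 + 6*x + 9) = (x - 5)*(x - 4)^2*(x + 3)*(x + 4)*(x + 3)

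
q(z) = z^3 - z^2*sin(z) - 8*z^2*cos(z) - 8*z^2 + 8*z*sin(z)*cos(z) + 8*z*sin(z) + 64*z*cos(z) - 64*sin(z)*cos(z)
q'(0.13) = 0.51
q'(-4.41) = 618.54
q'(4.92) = 135.35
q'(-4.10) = 437.13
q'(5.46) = 76.67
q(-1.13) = -9.36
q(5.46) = -0.33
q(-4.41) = -134.99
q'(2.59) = -132.81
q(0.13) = 0.02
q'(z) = 8*z^2*sin(z) - z^2*cos(z) + 3*z^2 - 8*z*sin(z)^2 - 66*z*sin(z) + 8*z*cos(z)^2 - 8*z*cos(z) - 16*z + 64*sin(z)^2 + 8*sin(z)*cos(z) + 8*sin(z) - 64*cos(z)^2 + 64*cos(z)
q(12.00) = 263.23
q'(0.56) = 5.76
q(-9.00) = -249.79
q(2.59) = -105.10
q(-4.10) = 29.67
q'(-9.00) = -265.06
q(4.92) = -59.43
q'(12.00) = -96.03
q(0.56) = 1.33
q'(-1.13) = 11.96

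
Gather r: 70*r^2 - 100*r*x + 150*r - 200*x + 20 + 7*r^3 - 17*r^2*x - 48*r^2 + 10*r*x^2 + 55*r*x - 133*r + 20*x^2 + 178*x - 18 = 7*r^3 + r^2*(22 - 17*x) + r*(10*x^2 - 45*x + 17) + 20*x^2 - 22*x + 2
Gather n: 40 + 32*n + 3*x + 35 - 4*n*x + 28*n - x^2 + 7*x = n*(60 - 4*x) - x^2 + 10*x + 75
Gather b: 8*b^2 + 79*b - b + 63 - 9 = 8*b^2 + 78*b + 54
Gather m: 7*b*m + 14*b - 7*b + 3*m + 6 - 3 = 7*b + m*(7*b + 3) + 3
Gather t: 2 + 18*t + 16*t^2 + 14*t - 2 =16*t^2 + 32*t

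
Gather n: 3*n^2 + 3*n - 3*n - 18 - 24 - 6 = 3*n^2 - 48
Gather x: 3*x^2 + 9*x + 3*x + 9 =3*x^2 + 12*x + 9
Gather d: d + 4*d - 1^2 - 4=5*d - 5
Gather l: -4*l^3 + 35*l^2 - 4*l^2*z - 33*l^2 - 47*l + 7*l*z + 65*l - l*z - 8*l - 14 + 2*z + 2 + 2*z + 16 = -4*l^3 + l^2*(2 - 4*z) + l*(6*z + 10) + 4*z + 4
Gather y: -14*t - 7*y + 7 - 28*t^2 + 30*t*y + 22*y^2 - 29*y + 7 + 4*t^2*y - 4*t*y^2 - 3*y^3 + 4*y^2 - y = -28*t^2 - 14*t - 3*y^3 + y^2*(26 - 4*t) + y*(4*t^2 + 30*t - 37) + 14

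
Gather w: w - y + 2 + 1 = w - y + 3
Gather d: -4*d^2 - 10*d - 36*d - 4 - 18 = -4*d^2 - 46*d - 22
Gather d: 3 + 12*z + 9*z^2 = 9*z^2 + 12*z + 3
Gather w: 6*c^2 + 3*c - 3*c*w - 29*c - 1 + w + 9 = 6*c^2 - 26*c + w*(1 - 3*c) + 8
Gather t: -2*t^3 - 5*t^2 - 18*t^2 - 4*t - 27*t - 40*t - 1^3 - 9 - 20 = -2*t^3 - 23*t^2 - 71*t - 30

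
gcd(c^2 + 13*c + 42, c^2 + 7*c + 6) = c + 6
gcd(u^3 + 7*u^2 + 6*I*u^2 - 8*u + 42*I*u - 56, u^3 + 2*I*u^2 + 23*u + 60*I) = u + 4*I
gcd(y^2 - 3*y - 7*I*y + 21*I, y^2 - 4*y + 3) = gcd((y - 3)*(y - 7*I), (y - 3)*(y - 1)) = y - 3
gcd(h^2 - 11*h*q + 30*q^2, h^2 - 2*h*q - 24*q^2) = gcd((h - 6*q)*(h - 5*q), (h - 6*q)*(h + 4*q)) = -h + 6*q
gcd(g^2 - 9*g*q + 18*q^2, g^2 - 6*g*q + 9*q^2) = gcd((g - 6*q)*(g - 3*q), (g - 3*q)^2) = -g + 3*q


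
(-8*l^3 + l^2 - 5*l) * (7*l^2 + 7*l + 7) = -56*l^5 - 49*l^4 - 84*l^3 - 28*l^2 - 35*l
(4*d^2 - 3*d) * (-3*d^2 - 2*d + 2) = -12*d^4 + d^3 + 14*d^2 - 6*d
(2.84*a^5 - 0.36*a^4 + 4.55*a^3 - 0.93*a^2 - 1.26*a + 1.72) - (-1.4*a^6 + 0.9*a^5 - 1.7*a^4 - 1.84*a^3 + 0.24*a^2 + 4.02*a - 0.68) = 1.4*a^6 + 1.94*a^5 + 1.34*a^4 + 6.39*a^3 - 1.17*a^2 - 5.28*a + 2.4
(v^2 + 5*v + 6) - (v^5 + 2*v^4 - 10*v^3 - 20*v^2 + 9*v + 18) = -v^5 - 2*v^4 + 10*v^3 + 21*v^2 - 4*v - 12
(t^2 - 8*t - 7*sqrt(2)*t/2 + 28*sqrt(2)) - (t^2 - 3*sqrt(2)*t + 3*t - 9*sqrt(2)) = -11*t - sqrt(2)*t/2 + 37*sqrt(2)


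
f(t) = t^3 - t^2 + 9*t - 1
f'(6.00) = 105.00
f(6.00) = 233.00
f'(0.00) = 9.00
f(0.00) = -1.00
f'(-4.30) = 73.07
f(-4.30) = -137.70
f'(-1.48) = 18.53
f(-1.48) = -19.75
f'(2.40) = 21.48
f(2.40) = 28.66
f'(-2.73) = 36.82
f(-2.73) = -53.37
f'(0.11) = 8.82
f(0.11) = -0.02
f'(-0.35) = 10.07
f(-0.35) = -4.32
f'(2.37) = 21.11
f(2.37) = 28.03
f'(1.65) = 13.87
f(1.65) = 15.62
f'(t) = 3*t^2 - 2*t + 9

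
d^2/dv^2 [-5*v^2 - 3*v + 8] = -10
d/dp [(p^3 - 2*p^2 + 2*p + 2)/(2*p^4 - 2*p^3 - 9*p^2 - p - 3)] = (-2*p^6 + 8*p^5 - 25*p^4 - 10*p^3 + 23*p^2 + 48*p - 4)/(4*p^8 - 8*p^7 - 32*p^6 + 32*p^5 + 73*p^4 + 30*p^3 + 55*p^2 + 6*p + 9)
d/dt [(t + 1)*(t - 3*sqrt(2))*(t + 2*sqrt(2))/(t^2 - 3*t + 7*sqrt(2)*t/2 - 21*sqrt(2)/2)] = 2*(t^4 - 6*t^3 + 7*sqrt(2)*t^3 - 24*sqrt(2)*t^2 + 2*t^2 - 21*sqrt(2)*t + 66*t - 15 + 168*sqrt(2))/(2*t^4 - 12*t^3 + 14*sqrt(2)*t^3 - 84*sqrt(2)*t^2 + 67*t^2 - 294*t + 126*sqrt(2)*t + 441)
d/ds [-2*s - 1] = -2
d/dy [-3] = 0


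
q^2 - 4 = (q - 2)*(q + 2)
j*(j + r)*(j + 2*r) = j^3 + 3*j^2*r + 2*j*r^2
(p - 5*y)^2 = p^2 - 10*p*y + 25*y^2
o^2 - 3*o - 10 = (o - 5)*(o + 2)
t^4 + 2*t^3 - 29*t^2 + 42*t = t*(t - 3)*(t - 2)*(t + 7)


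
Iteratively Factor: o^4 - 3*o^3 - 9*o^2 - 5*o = (o + 1)*(o^3 - 4*o^2 - 5*o) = (o + 1)^2*(o^2 - 5*o) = o*(o + 1)^2*(o - 5)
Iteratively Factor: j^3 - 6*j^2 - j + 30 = (j + 2)*(j^2 - 8*j + 15) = (j - 5)*(j + 2)*(j - 3)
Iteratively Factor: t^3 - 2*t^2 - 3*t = (t - 3)*(t^2 + t) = t*(t - 3)*(t + 1)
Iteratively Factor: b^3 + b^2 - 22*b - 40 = (b + 4)*(b^2 - 3*b - 10) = (b + 2)*(b + 4)*(b - 5)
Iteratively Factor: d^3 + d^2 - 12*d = (d - 3)*(d^2 + 4*d) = d*(d - 3)*(d + 4)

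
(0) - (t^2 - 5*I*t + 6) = -t^2 + 5*I*t - 6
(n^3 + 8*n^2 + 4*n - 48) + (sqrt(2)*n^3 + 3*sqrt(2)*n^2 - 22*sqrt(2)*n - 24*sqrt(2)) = n^3 + sqrt(2)*n^3 + 3*sqrt(2)*n^2 + 8*n^2 - 22*sqrt(2)*n + 4*n - 48 - 24*sqrt(2)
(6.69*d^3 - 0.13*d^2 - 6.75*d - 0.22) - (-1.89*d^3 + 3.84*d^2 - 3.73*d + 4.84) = 8.58*d^3 - 3.97*d^2 - 3.02*d - 5.06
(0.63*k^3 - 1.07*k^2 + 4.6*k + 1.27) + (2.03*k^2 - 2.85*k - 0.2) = 0.63*k^3 + 0.96*k^2 + 1.75*k + 1.07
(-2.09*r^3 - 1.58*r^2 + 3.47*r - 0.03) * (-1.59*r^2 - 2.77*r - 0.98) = 3.3231*r^5 + 8.3015*r^4 + 0.907499999999999*r^3 - 8.0158*r^2 - 3.3175*r + 0.0294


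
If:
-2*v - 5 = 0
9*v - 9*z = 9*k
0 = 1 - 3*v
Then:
No Solution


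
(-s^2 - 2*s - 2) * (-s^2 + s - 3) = s^4 + s^3 + 3*s^2 + 4*s + 6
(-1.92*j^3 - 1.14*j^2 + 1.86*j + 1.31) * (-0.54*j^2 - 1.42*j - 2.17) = 1.0368*j^5 + 3.342*j^4 + 4.7808*j^3 - 0.8748*j^2 - 5.8964*j - 2.8427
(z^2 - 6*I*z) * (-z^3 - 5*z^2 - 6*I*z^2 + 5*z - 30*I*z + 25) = -z^5 - 5*z^4 - 31*z^3 - 155*z^2 - 30*I*z^2 - 150*I*z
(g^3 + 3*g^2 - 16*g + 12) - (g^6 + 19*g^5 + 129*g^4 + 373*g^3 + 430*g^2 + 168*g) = -g^6 - 19*g^5 - 129*g^4 - 372*g^3 - 427*g^2 - 184*g + 12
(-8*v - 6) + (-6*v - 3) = -14*v - 9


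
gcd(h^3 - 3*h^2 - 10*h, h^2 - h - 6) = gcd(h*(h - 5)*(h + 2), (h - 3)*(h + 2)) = h + 2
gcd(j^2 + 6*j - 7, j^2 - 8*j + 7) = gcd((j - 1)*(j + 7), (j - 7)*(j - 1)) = j - 1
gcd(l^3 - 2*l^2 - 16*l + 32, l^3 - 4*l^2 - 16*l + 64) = l^2 - 16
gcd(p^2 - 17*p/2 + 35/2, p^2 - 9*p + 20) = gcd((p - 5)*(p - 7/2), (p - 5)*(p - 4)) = p - 5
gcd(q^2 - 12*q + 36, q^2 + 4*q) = 1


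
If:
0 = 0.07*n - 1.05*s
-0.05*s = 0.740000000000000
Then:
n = -222.00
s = -14.80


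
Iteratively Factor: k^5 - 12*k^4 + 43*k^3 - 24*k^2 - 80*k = (k - 4)*(k^4 - 8*k^3 + 11*k^2 + 20*k) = (k - 4)^2*(k^3 - 4*k^2 - 5*k) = (k - 5)*(k - 4)^2*(k^2 + k) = k*(k - 5)*(k - 4)^2*(k + 1)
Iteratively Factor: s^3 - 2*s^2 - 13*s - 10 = (s - 5)*(s^2 + 3*s + 2) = (s - 5)*(s + 1)*(s + 2)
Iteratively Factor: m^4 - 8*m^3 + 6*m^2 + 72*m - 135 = (m - 3)*(m^3 - 5*m^2 - 9*m + 45) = (m - 3)*(m + 3)*(m^2 - 8*m + 15) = (m - 5)*(m - 3)*(m + 3)*(m - 3)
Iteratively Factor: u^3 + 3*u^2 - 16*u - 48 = (u - 4)*(u^2 + 7*u + 12) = (u - 4)*(u + 3)*(u + 4)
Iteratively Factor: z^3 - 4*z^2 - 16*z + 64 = (z - 4)*(z^2 - 16) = (z - 4)^2*(z + 4)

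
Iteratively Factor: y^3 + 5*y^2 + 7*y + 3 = (y + 1)*(y^2 + 4*y + 3) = (y + 1)^2*(y + 3)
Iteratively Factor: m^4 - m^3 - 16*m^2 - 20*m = (m)*(m^3 - m^2 - 16*m - 20) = m*(m + 2)*(m^2 - 3*m - 10) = m*(m + 2)^2*(m - 5)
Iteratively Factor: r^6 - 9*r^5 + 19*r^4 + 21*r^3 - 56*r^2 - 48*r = (r + 1)*(r^5 - 10*r^4 + 29*r^3 - 8*r^2 - 48*r) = (r - 4)*(r + 1)*(r^4 - 6*r^3 + 5*r^2 + 12*r) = (r - 4)*(r + 1)^2*(r^3 - 7*r^2 + 12*r) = (r - 4)*(r - 3)*(r + 1)^2*(r^2 - 4*r) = r*(r - 4)*(r - 3)*(r + 1)^2*(r - 4)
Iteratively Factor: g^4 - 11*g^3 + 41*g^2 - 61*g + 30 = (g - 2)*(g^3 - 9*g^2 + 23*g - 15) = (g - 3)*(g - 2)*(g^2 - 6*g + 5) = (g - 3)*(g - 2)*(g - 1)*(g - 5)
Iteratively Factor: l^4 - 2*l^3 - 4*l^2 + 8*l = (l)*(l^3 - 2*l^2 - 4*l + 8) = l*(l - 2)*(l^2 - 4) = l*(l - 2)^2*(l + 2)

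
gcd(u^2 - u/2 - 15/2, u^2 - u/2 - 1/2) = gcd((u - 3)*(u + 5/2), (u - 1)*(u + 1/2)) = 1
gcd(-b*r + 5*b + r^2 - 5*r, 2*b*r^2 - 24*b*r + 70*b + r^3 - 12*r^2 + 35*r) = r - 5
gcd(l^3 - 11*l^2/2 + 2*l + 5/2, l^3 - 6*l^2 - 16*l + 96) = 1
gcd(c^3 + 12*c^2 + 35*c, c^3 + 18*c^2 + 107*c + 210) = c^2 + 12*c + 35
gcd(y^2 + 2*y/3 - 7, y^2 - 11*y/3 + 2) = 1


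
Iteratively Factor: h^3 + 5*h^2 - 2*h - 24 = (h + 4)*(h^2 + h - 6) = (h + 3)*(h + 4)*(h - 2)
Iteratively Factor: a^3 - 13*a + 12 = (a - 3)*(a^2 + 3*a - 4) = (a - 3)*(a - 1)*(a + 4)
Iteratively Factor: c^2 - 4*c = (c - 4)*(c)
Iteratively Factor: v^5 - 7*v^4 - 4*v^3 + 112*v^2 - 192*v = (v - 4)*(v^4 - 3*v^3 - 16*v^2 + 48*v) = (v - 4)*(v - 3)*(v^3 - 16*v) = (v - 4)^2*(v - 3)*(v^2 + 4*v) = (v - 4)^2*(v - 3)*(v + 4)*(v)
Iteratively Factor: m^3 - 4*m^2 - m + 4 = (m - 1)*(m^2 - 3*m - 4) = (m - 1)*(m + 1)*(m - 4)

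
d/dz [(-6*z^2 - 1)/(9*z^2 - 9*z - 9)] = (6*z^2 + 14*z - 1)/(9*(z^4 - 2*z^3 - z^2 + 2*z + 1))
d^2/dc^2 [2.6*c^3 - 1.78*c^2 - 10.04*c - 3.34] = 15.6*c - 3.56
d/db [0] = 0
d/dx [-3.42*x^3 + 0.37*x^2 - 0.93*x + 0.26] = -10.26*x^2 + 0.74*x - 0.93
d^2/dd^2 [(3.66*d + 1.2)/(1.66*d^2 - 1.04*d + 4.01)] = ((3.6288 - 36.4536*d)*(1.66*d^2 - 1.04*d + 4.01) + (3.32*d - 1.04)*(3.66*d + 1.2)*(6.64*d - 2.08))/(1.66*d^2 - 1.04*d + 4.01)^3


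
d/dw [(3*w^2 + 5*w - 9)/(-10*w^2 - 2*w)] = (22*w^2 - 90*w - 9)/(2*w^2*(25*w^2 + 10*w + 1))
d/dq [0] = 0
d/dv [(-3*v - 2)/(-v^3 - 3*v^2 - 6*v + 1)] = 3*(v^3 + 3*v^2 + 6*v - (3*v + 2)*(v^2 + 2*v + 2) - 1)/(v^3 + 3*v^2 + 6*v - 1)^2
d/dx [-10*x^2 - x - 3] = -20*x - 1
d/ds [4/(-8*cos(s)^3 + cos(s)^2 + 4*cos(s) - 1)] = 8*(-12*cos(s)^2 + cos(s) + 2)*sin(s)/(8*cos(s)^3 - cos(s)^2 - 4*cos(s) + 1)^2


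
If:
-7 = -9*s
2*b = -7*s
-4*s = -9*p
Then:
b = -49/18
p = 28/81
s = 7/9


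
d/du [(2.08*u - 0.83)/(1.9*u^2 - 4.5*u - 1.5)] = (-3.952*u^2 + 3.154*u - 6.855)/(3.61*u^4 - 17.1*u^3 + 14.55*u^2 + 13.5*u + 2.25)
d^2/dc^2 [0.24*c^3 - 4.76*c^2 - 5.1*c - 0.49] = 1.44*c - 9.52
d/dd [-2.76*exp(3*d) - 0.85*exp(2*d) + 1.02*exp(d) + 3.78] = (-8.28*exp(2*d) - 1.7*exp(d) + 1.02)*exp(d)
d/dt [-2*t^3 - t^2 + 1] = 2*t*(-3*t - 1)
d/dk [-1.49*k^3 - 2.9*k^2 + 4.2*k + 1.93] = -4.47*k^2 - 5.8*k + 4.2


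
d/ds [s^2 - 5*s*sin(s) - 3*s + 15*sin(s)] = -5*s*cos(s) + 2*s - 5*sin(s) + 15*cos(s) - 3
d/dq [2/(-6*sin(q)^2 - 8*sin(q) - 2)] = 2*(3*sin(q) + 2)*cos(q)/(3*sin(q)^2 + 4*sin(q) + 1)^2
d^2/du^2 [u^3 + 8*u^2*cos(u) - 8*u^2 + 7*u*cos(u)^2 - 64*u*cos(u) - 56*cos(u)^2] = -8*u^2*cos(u) - 32*u*sin(u) + 64*u*cos(u) - 14*u*cos(2*u) + 6*u + 128*sin(u) - 14*sin(2*u) + 16*cos(u) + 112*cos(2*u) - 16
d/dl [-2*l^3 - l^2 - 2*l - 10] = -6*l^2 - 2*l - 2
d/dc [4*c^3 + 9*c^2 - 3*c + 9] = 12*c^2 + 18*c - 3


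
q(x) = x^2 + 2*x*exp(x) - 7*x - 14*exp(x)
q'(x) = 2*x*exp(x) + 2*x - 12*exp(x) - 7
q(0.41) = -22.56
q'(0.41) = -23.03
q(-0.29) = -8.80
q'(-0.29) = -16.99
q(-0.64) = -3.17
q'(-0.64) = -15.28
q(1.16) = -44.03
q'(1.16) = -35.56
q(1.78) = -71.20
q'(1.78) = -53.49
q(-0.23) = -9.83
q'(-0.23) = -17.36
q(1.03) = -39.59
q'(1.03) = -32.78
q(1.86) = -75.60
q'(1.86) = -56.47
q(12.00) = 1627607.91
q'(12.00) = 1953074.50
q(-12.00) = 228.00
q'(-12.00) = -31.00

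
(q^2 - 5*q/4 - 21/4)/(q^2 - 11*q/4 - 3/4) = (4*q + 7)/(4*q + 1)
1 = 1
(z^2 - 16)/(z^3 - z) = (z^2 - 16)/(z^3 - z)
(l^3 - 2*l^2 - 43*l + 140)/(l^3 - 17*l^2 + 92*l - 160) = (l + 7)/(l - 8)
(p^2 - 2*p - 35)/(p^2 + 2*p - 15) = (p - 7)/(p - 3)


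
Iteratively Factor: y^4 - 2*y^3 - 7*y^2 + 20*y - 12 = (y - 1)*(y^3 - y^2 - 8*y + 12) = (y - 2)*(y - 1)*(y^2 + y - 6) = (y - 2)*(y - 1)*(y + 3)*(y - 2)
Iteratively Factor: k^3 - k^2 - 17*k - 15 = (k + 1)*(k^2 - 2*k - 15) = (k + 1)*(k + 3)*(k - 5)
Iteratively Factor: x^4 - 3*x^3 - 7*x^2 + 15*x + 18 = (x + 2)*(x^3 - 5*x^2 + 3*x + 9) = (x - 3)*(x + 2)*(x^2 - 2*x - 3) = (x - 3)*(x + 1)*(x + 2)*(x - 3)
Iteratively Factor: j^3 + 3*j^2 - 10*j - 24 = (j + 4)*(j^2 - j - 6) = (j - 3)*(j + 4)*(j + 2)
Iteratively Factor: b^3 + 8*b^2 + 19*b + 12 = (b + 4)*(b^2 + 4*b + 3) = (b + 1)*(b + 4)*(b + 3)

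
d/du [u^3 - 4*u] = 3*u^2 - 4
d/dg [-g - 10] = -1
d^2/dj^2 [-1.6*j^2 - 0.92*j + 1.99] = -3.20000000000000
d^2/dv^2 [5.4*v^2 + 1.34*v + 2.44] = 10.8000000000000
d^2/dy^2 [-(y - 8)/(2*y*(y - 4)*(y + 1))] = (-3*y^5 + 57*y^4 - 205*y^3 + 120*y^2 + 288*y + 128)/(y^3*(y^6 - 9*y^5 + 15*y^4 + 45*y^3 - 60*y^2 - 144*y - 64))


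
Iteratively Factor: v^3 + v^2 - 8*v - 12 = (v - 3)*(v^2 + 4*v + 4) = (v - 3)*(v + 2)*(v + 2)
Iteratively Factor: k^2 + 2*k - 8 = (k + 4)*(k - 2)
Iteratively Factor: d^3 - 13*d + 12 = (d - 1)*(d^2 + d - 12) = (d - 1)*(d + 4)*(d - 3)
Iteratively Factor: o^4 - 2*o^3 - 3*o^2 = (o - 3)*(o^3 + o^2) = (o - 3)*(o + 1)*(o^2) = o*(o - 3)*(o + 1)*(o)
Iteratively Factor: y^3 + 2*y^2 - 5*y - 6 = (y + 1)*(y^2 + y - 6) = (y + 1)*(y + 3)*(y - 2)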